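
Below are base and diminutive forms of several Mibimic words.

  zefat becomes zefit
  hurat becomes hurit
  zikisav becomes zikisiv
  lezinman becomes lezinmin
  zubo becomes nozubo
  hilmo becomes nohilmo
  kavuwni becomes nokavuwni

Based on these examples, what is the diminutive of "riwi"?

"riwi" ends in a vowel. The stems ending in a vowel (zubo → nozubo, hilmo → nohilmo, kavuwni → nokavuwni) add the prefix no-.
The other pattern: stems ending in a consonant change the last vowel to 'i'.
So riwi → noriwi.

noriwi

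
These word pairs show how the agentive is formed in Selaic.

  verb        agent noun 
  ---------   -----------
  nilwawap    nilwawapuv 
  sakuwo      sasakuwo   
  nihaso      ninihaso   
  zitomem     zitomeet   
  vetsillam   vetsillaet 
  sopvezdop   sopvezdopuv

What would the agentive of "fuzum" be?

nihaso and sopvezdop both have last vowel 'o' yet inflect differently (ninihaso, sopvezdopuv), so the last vowel is not what conditions the rule; the final letter is.
"fuzum" ends in -m. The stems ending in -m (zitomem → zitomeet, vetsillam → vetsillaet) drop the final letter and add -et.
So fuzum → fuzuet.

fuzuet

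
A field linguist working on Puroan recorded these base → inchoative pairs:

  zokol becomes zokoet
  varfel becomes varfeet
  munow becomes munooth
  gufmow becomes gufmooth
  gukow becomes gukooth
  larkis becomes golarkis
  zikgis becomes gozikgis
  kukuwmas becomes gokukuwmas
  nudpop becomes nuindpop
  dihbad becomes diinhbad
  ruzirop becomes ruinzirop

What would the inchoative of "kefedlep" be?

"kefedlep" ends in -p. The stems ending in -p (nudpop → nuindpop, ruzirop → ruinzirop) insert -in- after the first vowel.
So kefedlep → keinfedlep.

keinfedlep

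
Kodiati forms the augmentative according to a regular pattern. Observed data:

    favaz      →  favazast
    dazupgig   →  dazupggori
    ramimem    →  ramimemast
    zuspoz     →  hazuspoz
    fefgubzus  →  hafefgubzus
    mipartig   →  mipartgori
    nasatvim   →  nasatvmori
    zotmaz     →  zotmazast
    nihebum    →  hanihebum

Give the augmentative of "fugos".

hafugos

nasatvim and ramimem both end in -m yet inflect differently (nasatvmori, ramimemast), so the final letter is not what conditions the rule; the last vowel is.
"fugos" has last vowel 'o'. The one such stem in the data (zuspoz → hazuspoz) adds the prefix ha-, so the same rule applies.
The other patterns: stems whose last vowel is 'i' delete the last vowel and add -ori; stems whose last vowel is 'a' or 'e' add -ast.
So fugos → hafugos.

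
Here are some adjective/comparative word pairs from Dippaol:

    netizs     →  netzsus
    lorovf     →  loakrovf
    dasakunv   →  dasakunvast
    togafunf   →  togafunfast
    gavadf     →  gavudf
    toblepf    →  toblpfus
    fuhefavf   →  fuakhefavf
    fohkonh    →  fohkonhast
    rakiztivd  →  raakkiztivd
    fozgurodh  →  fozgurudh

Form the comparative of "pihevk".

piakhevk

togafunf and fuhefavf both end in -f yet inflect differently (togafunfast, fuakhefavf), so the final letter is not what conditions the rule; the second-to-last letter is.
"pihevk" has second-to-last letter 'v'. The stems whose second-to-last letter is 'v' (fuhefavf → fuakhefavf, rakiztivd → raakkiztivd, lorovf → loakrovf) insert -ak- after the first vowel.
The other patterns: stems whose second-to-last letter is 'n' add -ast; stems whose second-to-last letter is 'd' change the last vowel to 'u'; stems whose second-to-last letter is 'p' or 'z' delete the last vowel and add -us.
So pihevk → piakhevk.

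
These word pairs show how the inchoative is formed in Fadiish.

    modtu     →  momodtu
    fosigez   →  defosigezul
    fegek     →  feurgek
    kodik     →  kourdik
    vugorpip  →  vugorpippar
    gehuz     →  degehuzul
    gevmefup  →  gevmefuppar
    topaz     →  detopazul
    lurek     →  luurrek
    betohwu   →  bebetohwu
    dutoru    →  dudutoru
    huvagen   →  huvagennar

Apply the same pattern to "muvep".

betohwu and gehuz both have last vowel 'u' yet inflect differently (bebetohwu, degehuzul), so the last vowel is not what conditions the rule; the final letter is.
"muvep" ends in -p. The stems ending in -p (gevmefup → gevmefuppar, vugorpip → vugorpippar) double the final consonant and add -ar.
The other patterns: stems ending in -u repeat the first consonant+vowel as a prefix; stems ending in -z add de- … -ul around the stem; stems ending in -k insert -ur- after the first vowel.
So muvep → muveppar.

muveppar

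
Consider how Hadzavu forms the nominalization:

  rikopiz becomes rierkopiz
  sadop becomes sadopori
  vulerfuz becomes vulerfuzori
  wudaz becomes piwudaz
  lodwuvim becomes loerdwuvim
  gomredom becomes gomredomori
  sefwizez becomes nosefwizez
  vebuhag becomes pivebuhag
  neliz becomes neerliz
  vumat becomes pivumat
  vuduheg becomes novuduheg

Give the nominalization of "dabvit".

daerbvit

"dabvit" has last vowel 'i'. The stems whose last vowel is 'i' (rikopiz → rierkopiz, neliz → neerliz, lodwuvim → loerdwuvim) insert -er- after the first vowel.
The other patterns: stems whose last vowel is 'e' add the prefix no-; stems whose last vowel is 'o' or 'u' add -ori; stems whose last vowel is 'a' add the prefix pi-.
So dabvit → daerbvit.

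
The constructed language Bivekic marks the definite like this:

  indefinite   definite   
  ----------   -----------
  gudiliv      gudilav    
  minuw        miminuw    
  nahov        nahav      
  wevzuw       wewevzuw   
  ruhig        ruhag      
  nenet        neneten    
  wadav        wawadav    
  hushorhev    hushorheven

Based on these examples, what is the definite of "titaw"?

"titaw" has last vowel 'a'. The one such stem in the data (wadav → wawadav) repeats the first consonant+vowel as a prefix (as do wevzuw, minuw), so the same rule applies.
The other patterns: stems whose last vowel is 'i' or 'o' change the last vowel to 'a'; stems whose last vowel is 'e' add -en.
So titaw → tititaw.

tititaw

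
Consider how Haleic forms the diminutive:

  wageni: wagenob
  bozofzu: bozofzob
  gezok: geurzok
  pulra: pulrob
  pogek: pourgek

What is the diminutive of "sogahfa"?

pulra and pogek both begin with p- yet inflect differently (pulrob, pourgek), so the first letter is not what conditions the rule; whether the stem ends in a vowel or a consonant is.
"sogahfa" ends in a vowel. The stems ending in a vowel (bozofzu → bozofzob, pulra → pulrob, wageni → wagenob) drop the final letter and add -ob.
So sogahfa → sogahfob.

sogahfob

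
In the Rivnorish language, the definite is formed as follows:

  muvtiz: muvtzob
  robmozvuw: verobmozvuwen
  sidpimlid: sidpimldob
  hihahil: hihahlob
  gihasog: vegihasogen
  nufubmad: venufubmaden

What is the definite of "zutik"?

zutkob

"zutik" has last vowel 'i'. The stems whose last vowel is 'i' (sidpimlid → sidpimldob, hihahil → hihahlob, muvtiz → muvtzob) delete the last vowel and add -ob.
So zutik → zutkob.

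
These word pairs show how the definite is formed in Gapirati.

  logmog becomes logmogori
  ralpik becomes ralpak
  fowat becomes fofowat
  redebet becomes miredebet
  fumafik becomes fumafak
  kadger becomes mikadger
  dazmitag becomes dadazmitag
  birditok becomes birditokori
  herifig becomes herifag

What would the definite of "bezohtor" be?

bezohtorori

"bezohtor" has last vowel 'o'. The stems whose last vowel is 'o' (logmog → logmogori, birditok → birditokori) add -ori.
The other patterns: stems whose last vowel is 'e' add the prefix mi-; stems whose last vowel is 'a' repeat the first consonant+vowel as a prefix; stems whose last vowel is 'i' change the last vowel to 'a'.
So bezohtor → bezohtorori.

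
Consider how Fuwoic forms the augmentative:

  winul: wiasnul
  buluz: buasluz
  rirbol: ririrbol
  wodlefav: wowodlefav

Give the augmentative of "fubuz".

fuasbuz

winul and rirbol both end in -l yet inflect differently (wiasnul, ririrbol), so the final letter is not what conditions the rule; the last vowel is.
"fubuz" has last vowel 'u'. The stems whose last vowel is 'u' (winul → wiasnul, buluz → buasluz) insert -as- after the first vowel.
So fubuz → fuasbuz.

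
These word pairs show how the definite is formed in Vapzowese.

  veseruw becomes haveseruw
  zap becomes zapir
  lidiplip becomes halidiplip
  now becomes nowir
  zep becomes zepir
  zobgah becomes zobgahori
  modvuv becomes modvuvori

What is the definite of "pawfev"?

pawfevori

now and veseruw both end in -w yet inflect differently (nowir, haveseruw), so the final letter is not what conditions the rule; the number of vowels is.
"pawfev" has 2 vowels. The stems with 2 vowels (modvuv → modvuvori, zobgah → zobgahori) add -ori.
So pawfev → pawfevori.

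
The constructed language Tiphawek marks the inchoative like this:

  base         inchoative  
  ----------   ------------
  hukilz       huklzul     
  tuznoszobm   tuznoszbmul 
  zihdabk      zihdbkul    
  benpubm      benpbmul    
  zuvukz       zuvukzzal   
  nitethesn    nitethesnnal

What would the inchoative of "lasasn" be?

hukilz and zuvukz both end in -z yet inflect differently (huklzul, zuvukzzal), so the final letter is not what conditions the rule; the second-to-last letter is.
"lasasn" has second-to-last letter 's'. The one such stem in the data (nitethesn → nitethesnnal) doubles the final consonant and adds -al (as does zuvukz), so the same rule applies.
The other pattern: stems whose second-to-last letter is 'b' or 'l' delete the last vowel and add -ul.
So lasasn → lasasnnal.

lasasnnal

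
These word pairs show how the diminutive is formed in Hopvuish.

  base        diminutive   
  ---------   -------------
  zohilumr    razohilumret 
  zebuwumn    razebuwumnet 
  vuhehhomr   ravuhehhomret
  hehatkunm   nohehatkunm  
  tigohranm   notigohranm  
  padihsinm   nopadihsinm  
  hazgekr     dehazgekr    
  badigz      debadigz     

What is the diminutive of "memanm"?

nomemanm

zohilumr and hazgekr both end in -r yet inflect differently (razohilumret, dehazgekr), so the final letter is not what conditions the rule; the second-to-last letter is.
"memanm" has second-to-last letter 'n'. The stems whose second-to-last letter is 'n' (hehatkunm → nohehatkunm, tigohranm → notigohranm, padihsinm → nopadihsinm) add the prefix no-.
The other patterns: stems whose second-to-last letter is 'm' add ra- … -et around the stem; stems whose second-to-last letter is 'g' or 'k' add the prefix de-.
So memanm → nomemanm.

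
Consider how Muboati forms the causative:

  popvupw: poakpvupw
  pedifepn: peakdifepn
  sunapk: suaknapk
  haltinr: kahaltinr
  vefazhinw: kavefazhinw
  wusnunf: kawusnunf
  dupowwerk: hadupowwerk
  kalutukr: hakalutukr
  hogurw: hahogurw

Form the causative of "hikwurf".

"hikwurf" has second-to-last letter 'r'. The stems whose second-to-last letter is 'r' (dupowwerk → hadupowwerk, hogurw → hahogurw) add the prefix ha-.
The other patterns: stems whose second-to-last letter is 'p' insert -ak- after the first vowel; stems whose second-to-last letter is 'n' add the prefix ka-.
So hikwurf → hahikwurf.

hahikwurf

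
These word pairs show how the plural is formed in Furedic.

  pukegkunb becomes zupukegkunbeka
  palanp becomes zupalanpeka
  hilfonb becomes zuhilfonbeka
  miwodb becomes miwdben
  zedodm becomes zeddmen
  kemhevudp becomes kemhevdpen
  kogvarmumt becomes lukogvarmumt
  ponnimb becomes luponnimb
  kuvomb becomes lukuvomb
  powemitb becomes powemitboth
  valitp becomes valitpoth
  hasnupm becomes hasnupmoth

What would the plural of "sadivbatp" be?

sadivbatpoth

"sadivbatp" has second-to-last letter 't'. The stems whose second-to-last letter is 't' (powemitb → powemitboth, valitp → valitpoth) add -oth.
The other patterns: stems whose second-to-last letter is 'n' add zu- … -eka around the stem; stems whose second-to-last letter is 'd' delete the last vowel and add -en; stems whose second-to-last letter is 'm' add the prefix lu-.
So sadivbatp → sadivbatpoth.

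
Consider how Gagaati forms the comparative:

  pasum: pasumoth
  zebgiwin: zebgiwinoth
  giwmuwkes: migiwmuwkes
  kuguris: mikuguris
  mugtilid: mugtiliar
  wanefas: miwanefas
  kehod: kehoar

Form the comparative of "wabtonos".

miwabtonos

kuguris and mugtilid both have last vowel 'i' yet inflect differently (mikuguris, mugtiliar), so the last vowel is not what conditions the rule; the final letter is.
"wabtonos" ends in -s. The stems ending in -s (giwmuwkes → migiwmuwkes, kuguris → mikuguris, wanefas → miwanefas) add the prefix mi-.
So wabtonos → miwabtonos.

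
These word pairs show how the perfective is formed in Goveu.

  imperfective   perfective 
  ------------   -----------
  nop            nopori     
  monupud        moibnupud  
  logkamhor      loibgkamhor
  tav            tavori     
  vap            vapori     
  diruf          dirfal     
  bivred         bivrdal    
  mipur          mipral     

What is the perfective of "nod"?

nodori

mipur and logkamhor both end in -r yet inflect differently (mipral, loibgkamhor), so the final letter is not what conditions the rule; the number of vowels is.
"nod" has 1 vowel. The stems with 1 vowel (nop → nopori, tav → tavori, vap → vapori) add -ori.
So nod → nodori.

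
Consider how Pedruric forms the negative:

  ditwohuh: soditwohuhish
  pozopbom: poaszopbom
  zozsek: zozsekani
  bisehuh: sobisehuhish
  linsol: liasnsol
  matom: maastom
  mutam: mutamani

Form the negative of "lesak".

lesakani

mutam and pozopbom both end in -m yet inflect differently (mutamani, poaszopbom), so the final letter is not what conditions the rule; the last vowel is.
"lesak" has last vowel 'a'. The one such stem in the data (mutam → mutamani) adds -ani, so the same rule applies.
The other patterns: stems whose last vowel is 'o' insert -as- after the first vowel; stems whose last vowel is 'u' add so- … -ish around the stem.
So lesak → lesakani.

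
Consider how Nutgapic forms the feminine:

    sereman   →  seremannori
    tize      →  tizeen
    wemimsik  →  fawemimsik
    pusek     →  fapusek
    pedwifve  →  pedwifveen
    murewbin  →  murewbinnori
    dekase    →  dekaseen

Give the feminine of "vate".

vateen

murewbin and wemimsik both have last vowel 'i' yet inflect differently (murewbinnori, fawemimsik), so the last vowel is not what conditions the rule; the final letter is.
"vate" ends in -e. The stems ending in -e (pedwifve → pedwifveen, tize → tizeen, dekase → dekaseen) add -en.
So vate → vateen.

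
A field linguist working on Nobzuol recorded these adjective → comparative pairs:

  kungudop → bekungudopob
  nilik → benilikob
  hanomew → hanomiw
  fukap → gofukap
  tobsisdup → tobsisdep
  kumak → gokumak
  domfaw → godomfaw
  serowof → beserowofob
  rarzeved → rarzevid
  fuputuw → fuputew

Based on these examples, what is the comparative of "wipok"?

"wipok" has last vowel 'o'. The stems whose last vowel is 'o' (kungudop → bekungudopob, serowof → beserowofob) add be- … -ob around the stem.
The other patterns: stems whose last vowel is 'u' change the last vowel to 'e'; stems whose last vowel is 'e' change the last vowel to 'i'; stems whose last vowel is 'a' add the prefix go-.
So wipok → bewipokob.

bewipokob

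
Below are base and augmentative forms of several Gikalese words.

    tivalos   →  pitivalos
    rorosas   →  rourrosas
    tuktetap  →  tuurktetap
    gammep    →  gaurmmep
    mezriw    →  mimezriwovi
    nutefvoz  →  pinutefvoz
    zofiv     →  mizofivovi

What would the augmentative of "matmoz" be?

pimatmoz

tivalos and rorosas both end in -s yet inflect differently (pitivalos, rourrosas), so the final letter is not what conditions the rule; the last vowel is.
"matmoz" has last vowel 'o'. The stems whose last vowel is 'o' (tivalos → pitivalos, nutefvoz → pinutefvoz) add the prefix pi-.
The other patterns: stems whose last vowel is 'i' add mi- … -ovi around the stem; stems whose last vowel is 'a' or 'e' insert -ur- after the first vowel.
So matmoz → pimatmoz.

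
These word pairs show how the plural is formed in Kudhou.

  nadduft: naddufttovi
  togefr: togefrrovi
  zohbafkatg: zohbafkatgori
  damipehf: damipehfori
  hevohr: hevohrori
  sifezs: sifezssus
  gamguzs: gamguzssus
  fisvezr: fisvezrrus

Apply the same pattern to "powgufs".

powgufssovi

togefr and hevohr both end in -r yet inflect differently (togefrrovi, hevohrori), so the final letter is not what conditions the rule; the second-to-last letter is.
"powgufs" has second-to-last letter 'f'. The stems whose second-to-last letter is 'f' (nadduft → naddufttovi, togefr → togefrrovi) double the final consonant and add -ovi.
The other patterns: stems whose second-to-last letter is 'h' or 't' add -ori; stems whose second-to-last letter is 'z' double the final consonant and add -us.
So powgufs → powgufssovi.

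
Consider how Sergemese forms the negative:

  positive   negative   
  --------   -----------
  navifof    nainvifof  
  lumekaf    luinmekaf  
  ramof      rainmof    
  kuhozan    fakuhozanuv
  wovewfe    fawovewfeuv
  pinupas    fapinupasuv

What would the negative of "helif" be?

lumekaf and kuhozan both have last vowel 'a' yet inflect differently (luinmekaf, fakuhozanuv), so the last vowel is not what conditions the rule; the final letter is.
"helif" ends in -f. The stems ending in -f (navifof → nainvifof, lumekaf → luinmekaf, ramof → rainmof) insert -in- after the first vowel.
So helif → heinlif.

heinlif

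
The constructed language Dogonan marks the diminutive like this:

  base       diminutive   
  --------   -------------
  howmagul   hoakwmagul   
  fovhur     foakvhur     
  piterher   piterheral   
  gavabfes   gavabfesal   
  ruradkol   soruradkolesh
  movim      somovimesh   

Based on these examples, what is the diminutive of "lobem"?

fovhur and piterher both end in -r yet inflect differently (foakvhur, piterheral), so the final letter is not what conditions the rule; the last vowel is.
"lobem" has last vowel 'e'. The stems whose last vowel is 'e' (piterher → piterheral, gavabfes → gavabfesal) add -al.
The other patterns: stems whose last vowel is 'u' insert -ak- after the first vowel; stems whose last vowel is 'i' or 'o' add so- … -esh around the stem.
So lobem → lobemal.

lobemal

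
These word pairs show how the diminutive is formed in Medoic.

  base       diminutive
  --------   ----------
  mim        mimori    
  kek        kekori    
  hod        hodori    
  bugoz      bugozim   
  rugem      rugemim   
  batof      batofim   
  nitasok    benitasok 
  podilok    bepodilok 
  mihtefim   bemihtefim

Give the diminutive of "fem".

femori

"fem" has 1 vowel. The stems with 1 vowel (mim → mimori, kek → kekori, hod → hodori) add -ori.
So fem → femori.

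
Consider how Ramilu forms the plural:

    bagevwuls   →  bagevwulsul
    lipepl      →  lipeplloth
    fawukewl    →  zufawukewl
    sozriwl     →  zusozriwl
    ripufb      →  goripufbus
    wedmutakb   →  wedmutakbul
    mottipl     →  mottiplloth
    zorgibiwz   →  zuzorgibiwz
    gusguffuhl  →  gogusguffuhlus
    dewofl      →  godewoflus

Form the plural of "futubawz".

zufutubawz

sozriwl and mottipl both end in -l yet inflect differently (zusozriwl, mottiplloth), so the final letter is not what conditions the rule; the second-to-last letter is.
"futubawz" has second-to-last letter 'w'. The stems whose second-to-last letter is 'w' (sozriwl → zusozriwl, zorgibiwz → zuzorgibiwz, fawukewl → zufawukewl) add the prefix zu-.
The other patterns: stems whose second-to-last letter is 'p' double the final consonant and add -oth; stems whose second-to-last letter is 'f' or 'h' add go- … -us around the stem; stems whose second-to-last letter is 'k' or 'l' add -ul.
So futubawz → zufutubawz.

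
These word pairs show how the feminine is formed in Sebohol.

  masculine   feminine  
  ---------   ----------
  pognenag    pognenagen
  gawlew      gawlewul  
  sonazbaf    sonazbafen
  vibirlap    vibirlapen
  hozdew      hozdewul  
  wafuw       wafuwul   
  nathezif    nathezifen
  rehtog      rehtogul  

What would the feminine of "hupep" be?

hupepul

rehtog and pognenag both end in -g yet inflect differently (rehtogul, pognenagen), so the final letter is not what conditions the rule; the number of vowels is.
"hupep" has 2 vowels. The stems with 2 vowels (wafuw → wafuwul, hozdew → hozdewul, gawlew → gawlewul) add -ul.
The other pattern: stems with 3 vowels add -en.
So hupep → hupepul.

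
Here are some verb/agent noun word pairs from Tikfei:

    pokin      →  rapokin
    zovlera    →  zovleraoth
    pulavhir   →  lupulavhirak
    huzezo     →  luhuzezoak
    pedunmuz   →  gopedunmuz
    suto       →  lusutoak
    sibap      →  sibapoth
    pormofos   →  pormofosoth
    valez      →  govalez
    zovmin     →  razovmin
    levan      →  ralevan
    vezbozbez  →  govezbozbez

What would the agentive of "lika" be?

pulavhir and zovmin both have last vowel 'i' yet inflect differently (lupulavhirak, razovmin), so the last vowel is not what conditions the rule; the final letter is.
"lika" ends in -a. The one such stem in the data (zovlera → zovleraoth) adds -oth, so the same rule applies.
So lika → likaoth.

likaoth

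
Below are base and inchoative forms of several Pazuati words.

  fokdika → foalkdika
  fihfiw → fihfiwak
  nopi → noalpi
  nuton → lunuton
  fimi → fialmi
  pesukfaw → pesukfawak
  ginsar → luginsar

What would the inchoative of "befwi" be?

bealfwi

pesukfaw and ginsar both have last vowel 'a' yet inflect differently (pesukfawak, luginsar), so the last vowel is not what conditions the rule; the final letter is.
"befwi" ends in -i. The stems ending in -i (fimi → fialmi, nopi → noalpi) insert -al- after the first vowel.
The other patterns: stems ending in -w add -ak; stems ending in -n or -r add the prefix lu-.
So befwi → bealfwi.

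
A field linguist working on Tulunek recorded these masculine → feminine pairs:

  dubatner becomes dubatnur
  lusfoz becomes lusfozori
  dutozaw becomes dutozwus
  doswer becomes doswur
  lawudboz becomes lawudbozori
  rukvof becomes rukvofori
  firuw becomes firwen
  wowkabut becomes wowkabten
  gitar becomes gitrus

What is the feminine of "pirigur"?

pirigren

"pirigur" has last vowel 'u'. The stems whose last vowel is 'u' (wowkabut → wowkabten, firuw → firwen) delete the last vowel and add -en.
The other patterns: stems whose last vowel is 'e' change the last vowel to 'u'; stems whose last vowel is 'o' add -ori; stems whose last vowel is 'a' delete the last vowel and add -us.
So pirigur → pirigren.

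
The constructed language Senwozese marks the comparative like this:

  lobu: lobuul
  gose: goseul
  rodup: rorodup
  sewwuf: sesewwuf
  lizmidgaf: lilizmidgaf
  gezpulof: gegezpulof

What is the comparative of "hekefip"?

lobu and rodup both have last vowel 'u' yet inflect differently (lobuul, rorodup), so the last vowel is not what conditions the rule; whether the stem ends in a vowel or a consonant is.
"hekefip" ends in a consonant. The stems ending in a consonant (rodup → rorodup, sewwuf → sesewwuf, lizmidgaf → lilizmidgaf) repeat the first consonant+vowel as a prefix.
The other pattern: stems ending in a vowel add -ul.
So hekefip → hehekefip.

hehekefip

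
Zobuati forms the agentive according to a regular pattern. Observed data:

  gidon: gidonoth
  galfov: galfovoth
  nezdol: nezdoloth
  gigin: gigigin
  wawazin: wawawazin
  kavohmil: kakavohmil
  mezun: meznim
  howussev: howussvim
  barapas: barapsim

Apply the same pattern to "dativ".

dadativ

gidon and gigin both end in -n yet inflect differently (gidonoth, gigigin), so the final letter is not what conditions the rule; the last vowel is.
"dativ" has last vowel 'i'. The stems whose last vowel is 'i' (gigin → gigigin, wawazin → wawawazin, kavohmil → kakavohmil) repeat the first consonant+vowel as a prefix.
The other patterns: stems whose last vowel is 'o' add -oth; stems whose last vowel is 'a', 'e' or 'u' delete the last vowel and add -im.
So dativ → dadativ.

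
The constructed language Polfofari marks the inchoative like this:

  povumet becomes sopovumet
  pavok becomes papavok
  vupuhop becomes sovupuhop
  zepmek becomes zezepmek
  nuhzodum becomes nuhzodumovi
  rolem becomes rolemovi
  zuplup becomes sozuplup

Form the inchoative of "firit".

rolem and zepmek both have last vowel 'e' yet inflect differently (rolemovi, zezepmek), so the last vowel is not what conditions the rule; the final letter is.
"firit" ends in -t. The one such stem in the data (povumet → sopovumet) adds the prefix so-, so the same rule applies.
So firit → sofirit.

sofirit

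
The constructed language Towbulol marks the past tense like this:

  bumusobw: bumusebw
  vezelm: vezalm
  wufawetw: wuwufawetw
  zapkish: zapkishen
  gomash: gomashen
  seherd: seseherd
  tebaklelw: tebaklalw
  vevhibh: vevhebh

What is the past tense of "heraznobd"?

tebaklelw and bumusobw both end in -w yet inflect differently (tebaklalw, bumusebw), so the final letter is not what conditions the rule; the second-to-last letter is.
"heraznobd" has second-to-last letter 'b'. The stems whose second-to-last letter is 'b' (bumusobw → bumusebw, vevhibh → vevhebh) change the last vowel to 'e'.
The other patterns: stems whose second-to-last letter is 'l' change the last vowel to 'a'; stems whose second-to-last letter is 's' add -en; stems whose second-to-last letter is 'r' or 't' repeat the first consonant+vowel as a prefix.
So heraznobd → heraznebd.

heraznebd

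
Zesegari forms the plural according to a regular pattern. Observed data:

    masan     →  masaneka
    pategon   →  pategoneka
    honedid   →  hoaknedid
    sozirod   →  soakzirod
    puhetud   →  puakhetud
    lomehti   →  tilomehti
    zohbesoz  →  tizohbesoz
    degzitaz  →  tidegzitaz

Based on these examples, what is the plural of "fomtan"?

pategon and sozirod both have last vowel 'o' yet inflect differently (pategoneka, soakzirod), so the last vowel is not what conditions the rule; the final letter is.
"fomtan" ends in -n. The stems ending in -n (masan → masaneka, pategon → pategoneka) add -eka.
So fomtan → fomtaneka.

fomtaneka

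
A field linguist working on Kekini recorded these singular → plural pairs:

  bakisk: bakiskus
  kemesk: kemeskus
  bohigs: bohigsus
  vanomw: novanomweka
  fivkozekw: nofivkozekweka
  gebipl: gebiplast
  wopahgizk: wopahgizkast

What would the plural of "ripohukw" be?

"ripohukw" has second-to-last letter 'k'. The one such stem in the data (fivkozekw → nofivkozekweka) adds no- … -eka around the stem, so the same rule applies.
So ripohukw → noripohukweka.

noripohukweka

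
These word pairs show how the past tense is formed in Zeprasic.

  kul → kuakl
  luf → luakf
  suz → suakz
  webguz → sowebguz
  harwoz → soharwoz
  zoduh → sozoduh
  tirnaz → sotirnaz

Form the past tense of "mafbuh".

suz and webguz both end in -z yet inflect differently (suakz, sowebguz), so the final letter is not what conditions the rule; the number of vowels is.
"mafbuh" has 2 vowels. The stems with 2 vowels (webguz → sowebguz, harwoz → soharwoz, zoduh → sozoduh) add the prefix so-.
The other pattern: stems with 1 vowel insert -ak- after the first vowel.
So mafbuh → somafbuh.

somafbuh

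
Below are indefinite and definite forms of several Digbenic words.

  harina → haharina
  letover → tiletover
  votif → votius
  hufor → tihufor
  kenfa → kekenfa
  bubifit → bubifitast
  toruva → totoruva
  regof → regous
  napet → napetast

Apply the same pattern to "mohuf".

mohuus

regof and hufor both have last vowel 'o' yet inflect differently (regous, tihufor), so the last vowel is not what conditions the rule; the final letter is.
"mohuf" ends in -f. The stems ending in -f (votif → votius, regof → regous) drop the final letter and add -us.
The other patterns: stems ending in -a repeat the first consonant+vowel as a prefix; stems ending in -r add the prefix ti-; stems ending in -t add -ast.
So mohuf → mohuus.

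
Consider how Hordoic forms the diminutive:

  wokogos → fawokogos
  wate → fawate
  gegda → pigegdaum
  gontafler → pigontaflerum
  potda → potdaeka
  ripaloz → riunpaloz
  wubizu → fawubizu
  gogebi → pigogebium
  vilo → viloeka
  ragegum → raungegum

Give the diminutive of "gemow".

gegda and potda both end in -a yet inflect differently (pigegdaum, potdaeka), so the final letter is not what conditions the rule; the first letter is.
"gemow" begins with g-. The stems beginning with g- (gegda → pigegdaum, gogebi → pigogebium, gontafler → pigontaflerum) add pi- … -um around the stem.
The other patterns: stems beginning with w- add the prefix fa-; stems beginning with r- insert -un- after the first vowel; stems beginning with p- or v- add -eka.
So gemow → pigemowum.

pigemowum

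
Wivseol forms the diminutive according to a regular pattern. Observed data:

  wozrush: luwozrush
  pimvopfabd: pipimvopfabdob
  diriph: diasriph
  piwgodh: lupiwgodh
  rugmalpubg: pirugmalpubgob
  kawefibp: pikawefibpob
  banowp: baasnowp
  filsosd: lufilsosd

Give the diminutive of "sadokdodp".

lusadokdodp

banowp and kawefibp both end in -p yet inflect differently (baasnowp, pikawefibpob), so the final letter is not what conditions the rule; the second-to-last letter is.
"sadokdodp" has second-to-last letter 'd'. The one such stem in the data (piwgodh → lupiwgodh) adds the prefix lu-, so the same rule applies.
The other patterns: stems whose second-to-last letter is 'p' or 'w' insert -as- after the first vowel; stems whose second-to-last letter is 'b' add pi- … -ob around the stem.
So sadokdodp → lusadokdodp.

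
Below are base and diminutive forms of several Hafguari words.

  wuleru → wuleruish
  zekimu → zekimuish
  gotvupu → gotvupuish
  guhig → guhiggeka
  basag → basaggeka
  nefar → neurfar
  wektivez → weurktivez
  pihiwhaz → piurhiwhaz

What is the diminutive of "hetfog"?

basag and nefar both have last vowel 'a' yet inflect differently (basaggeka, neurfar), so the last vowel is not what conditions the rule; the final letter is.
"hetfog" ends in -g. The stems ending in -g (guhig → guhiggeka, basag → basaggeka) double the final consonant and add -eka.
The other patterns: stems ending in -u add -ish; stems ending in -r or -z insert -ur- after the first vowel.
So hetfog → hetfoggeka.

hetfoggeka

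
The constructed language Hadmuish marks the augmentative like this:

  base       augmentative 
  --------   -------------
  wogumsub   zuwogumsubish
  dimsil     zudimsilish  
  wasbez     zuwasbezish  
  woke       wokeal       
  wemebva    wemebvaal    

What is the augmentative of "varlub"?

wasbez and woke both have last vowel 'e' yet inflect differently (zuwasbezish, wokeal), so the last vowel is not what conditions the rule; whether the stem ends in a vowel or a consonant is.
"varlub" ends in a consonant. The stems ending in a consonant (wogumsub → zuwogumsubish, dimsil → zudimsilish, wasbez → zuwasbezish) add zu- … -ish around the stem.
The other pattern: stems ending in a vowel add -al.
So varlub → zuvarlubish.

zuvarlubish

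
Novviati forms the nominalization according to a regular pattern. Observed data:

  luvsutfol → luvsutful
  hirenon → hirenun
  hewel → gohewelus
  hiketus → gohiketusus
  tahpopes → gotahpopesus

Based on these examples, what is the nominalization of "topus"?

luvsutfol and hewel both end in -l yet inflect differently (luvsutful, gohewelus), so the final letter is not what conditions the rule; the last vowel is.
"topus" has last vowel 'u'. The one such stem in the data (hiketus → gohiketusus) adds go- … -us around the stem, so the same rule applies.
The other pattern: stems whose last vowel is 'o' change the last vowel to 'u'.
So topus → gotopusus.

gotopusus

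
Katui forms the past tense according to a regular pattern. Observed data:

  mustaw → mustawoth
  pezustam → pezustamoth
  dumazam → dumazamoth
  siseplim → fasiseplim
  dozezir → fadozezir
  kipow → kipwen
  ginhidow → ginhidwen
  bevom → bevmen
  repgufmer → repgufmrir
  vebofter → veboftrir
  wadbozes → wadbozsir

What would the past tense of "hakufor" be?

pezustam and siseplim both end in -m yet inflect differently (pezustamoth, fasiseplim), so the final letter is not what conditions the rule; the last vowel is.
"hakufor" has last vowel 'o'. The stems whose last vowel is 'o' (kipow → kipwen, ginhidow → ginhidwen, bevom → bevmen) delete the last vowel and add -en.
The other patterns: stems whose last vowel is 'a' add -oth; stems whose last vowel is 'i' add the prefix fa-; stems whose last vowel is 'e' delete the last vowel and add -ir.
So hakufor → hakufren.

hakufren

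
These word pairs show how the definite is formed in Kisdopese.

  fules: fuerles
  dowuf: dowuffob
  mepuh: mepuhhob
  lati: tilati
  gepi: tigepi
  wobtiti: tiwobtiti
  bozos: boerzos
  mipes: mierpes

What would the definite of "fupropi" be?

mipes and mepuh both begin with m- yet inflect differently (mierpes, mepuhhob), so the first letter is not what conditions the rule; the final letter is.
"fupropi" ends in -i. The stems ending in -i (gepi → tigepi, wobtiti → tiwobtiti, lati → tilati) add the prefix ti-.
So fupropi → tifupropi.

tifupropi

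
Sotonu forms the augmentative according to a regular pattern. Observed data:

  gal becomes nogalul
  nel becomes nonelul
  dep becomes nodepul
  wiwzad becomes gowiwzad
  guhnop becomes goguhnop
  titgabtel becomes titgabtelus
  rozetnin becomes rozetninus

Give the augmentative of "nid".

nonidul

dep and guhnop both end in -p yet inflect differently (nodepul, goguhnop), so the final letter is not what conditions the rule; the number of vowels is.
"nid" has 1 vowel. The stems with 1 vowel (gal → nogalul, nel → nonelul, dep → nodepul) add no- … -ul around the stem.
The other patterns: stems with 2 vowels add the prefix go-; stems with 3 vowels add -us.
So nid → nonidul.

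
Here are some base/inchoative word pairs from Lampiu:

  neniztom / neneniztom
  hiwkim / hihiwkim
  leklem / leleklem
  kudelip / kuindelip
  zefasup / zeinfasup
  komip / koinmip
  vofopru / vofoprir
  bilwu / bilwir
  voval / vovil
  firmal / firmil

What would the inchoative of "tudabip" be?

tuindabip

hiwkim and kudelip both have last vowel 'i' yet inflect differently (hihiwkim, kuindelip), so the last vowel is not what conditions the rule; the final letter is.
"tudabip" ends in -p. The stems ending in -p (kudelip → kuindelip, zefasup → zeinfasup, komip → koinmip) insert -in- after the first vowel.
So tudabip → tuindabip.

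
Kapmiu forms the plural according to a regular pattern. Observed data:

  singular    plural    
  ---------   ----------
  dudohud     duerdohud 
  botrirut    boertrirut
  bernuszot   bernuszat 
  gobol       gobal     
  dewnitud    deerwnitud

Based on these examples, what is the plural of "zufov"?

bernuszot and botrirut both end in -t yet inflect differently (bernuszat, boertrirut), so the final letter is not what conditions the rule; the last vowel is.
"zufov" has last vowel 'o'. The stems whose last vowel is 'o' (gobol → gobal, bernuszot → bernuszat) change the last vowel to 'a'.
So zufov → zufav.

zufav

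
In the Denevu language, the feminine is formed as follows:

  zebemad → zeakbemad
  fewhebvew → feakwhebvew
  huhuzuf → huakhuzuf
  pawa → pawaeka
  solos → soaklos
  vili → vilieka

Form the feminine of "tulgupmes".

zebemad and pawa both have last vowel 'a' yet inflect differently (zeakbemad, pawaeka), so the last vowel is not what conditions the rule; whether the stem ends in a vowel or a consonant is.
"tulgupmes" ends in a consonant. The stems ending in a consonant (zebemad → zeakbemad, huhuzuf → huakhuzuf, solos → soaklos) insert -ak- after the first vowel.
The other pattern: stems ending in a vowel add -eka.
So tulgupmes → tuaklgupmes.

tuaklgupmes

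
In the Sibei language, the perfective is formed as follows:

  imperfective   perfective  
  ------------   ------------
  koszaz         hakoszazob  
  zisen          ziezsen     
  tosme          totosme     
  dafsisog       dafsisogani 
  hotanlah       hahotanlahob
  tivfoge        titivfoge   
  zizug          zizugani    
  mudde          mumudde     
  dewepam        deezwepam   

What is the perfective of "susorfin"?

suezsorfin

"susorfin" ends in -n. The one such stem in the data (zisen → ziezsen) inserts -ez- after the first vowel (as does dewepam), so the same rule applies.
So susorfin → suezsorfin.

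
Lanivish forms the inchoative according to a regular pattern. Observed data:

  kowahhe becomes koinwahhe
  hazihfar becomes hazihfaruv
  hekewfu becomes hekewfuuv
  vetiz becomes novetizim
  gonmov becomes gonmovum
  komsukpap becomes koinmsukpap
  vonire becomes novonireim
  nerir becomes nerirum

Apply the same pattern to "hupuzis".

hupuzisuv

"hupuzis" begins with h-. The stems beginning with h- (hekewfu → hekewfuuv, hazihfar → hazihfaruv) add -uv.
The other patterns: stems beginning with k- insert -in- after the first vowel; stems beginning with g- or n- add -um; stems beginning with v- add no- … -im around the stem.
So hupuzis → hupuzisuv.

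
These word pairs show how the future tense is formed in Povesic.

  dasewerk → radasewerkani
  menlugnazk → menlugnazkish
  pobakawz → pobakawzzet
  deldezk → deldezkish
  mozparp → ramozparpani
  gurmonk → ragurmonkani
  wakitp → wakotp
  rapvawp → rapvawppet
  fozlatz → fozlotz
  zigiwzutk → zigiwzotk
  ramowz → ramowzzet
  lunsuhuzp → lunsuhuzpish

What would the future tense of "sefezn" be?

sefeznish

pobakawz and fozlatz both end in -z yet inflect differently (pobakawzzet, fozlotz), so the final letter is not what conditions the rule; the second-to-last letter is.
"sefezn" has second-to-last letter 'z'. The stems whose second-to-last letter is 'z' (menlugnazk → menlugnazkish, lunsuhuzp → lunsuhuzpish, deldezk → deldezkish) add -ish.
So sefezn → sefeznish.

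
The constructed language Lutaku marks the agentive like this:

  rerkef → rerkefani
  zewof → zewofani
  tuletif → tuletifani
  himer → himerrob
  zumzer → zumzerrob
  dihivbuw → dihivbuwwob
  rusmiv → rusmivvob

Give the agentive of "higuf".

higufani

"higuf" ends in -f. The stems ending in -f (rerkef → rerkefani, zewof → zewofani, tuletif → tuletifani) add -ani.
The other pattern: stems ending in -r, -v or -w double the final consonant and add -ob.
So higuf → higufani.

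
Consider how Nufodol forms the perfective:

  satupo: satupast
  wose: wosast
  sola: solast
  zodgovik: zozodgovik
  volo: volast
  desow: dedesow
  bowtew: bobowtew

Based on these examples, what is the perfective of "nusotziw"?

wose and bowtew both have last vowel 'e' yet inflect differently (wosast, bobowtew), so the last vowel is not what conditions the rule; whether the stem ends in a vowel or a consonant is.
"nusotziw" ends in a consonant. The stems ending in a consonant (zodgovik → zozodgovik, bowtew → bobowtew, desow → dedesow) repeat the first consonant+vowel as a prefix.
So nusotziw → nunusotziw.

nunusotziw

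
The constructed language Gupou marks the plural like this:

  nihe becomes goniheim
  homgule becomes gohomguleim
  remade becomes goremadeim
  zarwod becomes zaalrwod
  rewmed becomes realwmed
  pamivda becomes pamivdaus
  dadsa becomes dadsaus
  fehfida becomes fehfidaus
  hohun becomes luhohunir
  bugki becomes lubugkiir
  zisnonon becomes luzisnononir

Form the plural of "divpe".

godivpeim

"divpe" ends in -e. The stems ending in -e (nihe → goniheim, homgule → gohomguleim, remade → goremadeim) add go- … -im around the stem.
The other patterns: stems ending in -d insert -al- after the first vowel; stems ending in -a add -us; stems ending in -i or -n add lu- … -ir around the stem.
So divpe → godivpeim.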